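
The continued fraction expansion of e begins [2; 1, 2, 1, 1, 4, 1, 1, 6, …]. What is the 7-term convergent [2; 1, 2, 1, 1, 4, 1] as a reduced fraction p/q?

Start with 1.
4 + 1/(1/1) = 4 + 1/1 = 5/1
1 + 1/(5/1) = 1 + 1/5 = 6/5
1 + 1/(6/5) = 1 + 5/6 = 11/6
2 + 1/(11/6) = 2 + 6/11 = 28/11
1 + 1/(28/11) = 1 + 11/28 = 39/28
2 + 1/(39/28) = 2 + 28/39 = 106/39

106/39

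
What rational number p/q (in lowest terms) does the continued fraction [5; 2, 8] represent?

Start with 8.
2 + 1/(8/1) = 2 + 1/8 = 17/8
5 + 1/(17/8) = 5 + 8/17 = 93/17

93/17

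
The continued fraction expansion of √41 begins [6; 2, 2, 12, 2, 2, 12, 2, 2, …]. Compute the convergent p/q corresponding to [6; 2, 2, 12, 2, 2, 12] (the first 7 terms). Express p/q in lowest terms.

25414/3969

a_0 = 6: 6/1
a_1 = 2: 13/2
a_2 = 2: 32/5
a_3 = 12: 397/62
a_4 = 2: 826/129
a_5 = 2: 2049/320
a_6 = 12: 25414/3969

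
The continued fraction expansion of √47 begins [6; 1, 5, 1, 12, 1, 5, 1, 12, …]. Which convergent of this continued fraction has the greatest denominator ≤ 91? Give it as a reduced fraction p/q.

617/90

List convergents until the denominator exceeds the bound:
a_0 = 6: 6/1  (≤ bound)
a_1 = 1: 7/1  (≤ bound)
a_2 = 5: 41/6  (≤ bound)
a_3 = 1: 48/7  (≤ bound)
a_4 = 12: 617/90  (≤ bound)
a_5 = 1: 665/97  (> 91, stop)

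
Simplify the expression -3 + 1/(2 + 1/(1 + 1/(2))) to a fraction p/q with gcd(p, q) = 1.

Start with 2.
1 + 1/(2/1) = 1 + 1/2 = 3/2
2 + 1/(3/2) = 2 + 2/3 = 8/3
-3 + 1/(8/3) = -3 + 3/8 = -21/8

-21/8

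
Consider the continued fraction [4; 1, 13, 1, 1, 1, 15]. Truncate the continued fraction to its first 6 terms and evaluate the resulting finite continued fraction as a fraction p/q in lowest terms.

217/44

Compute successive convergents:
a_0 = 4: 4/1
a_1 = 1: 5/1
a_2 = 13: 69/14
a_3 = 1: 74/15
a_4 = 1: 143/29
a_5 = 1: 217/44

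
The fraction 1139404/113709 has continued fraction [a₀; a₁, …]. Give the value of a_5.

Apply division with remainder until the remainder is 0:
⌊1139404/113709⌋ = 10, remainder 2314
⌊113709/2314⌋ = 49, remainder 323
⌊2314/323⌋ = 7, remainder 53
⌊323/53⌋ = 6, remainder 5
⌊53/5⌋ = 10, remainder 3
⌊5/3⌋ = 1, remainder 2

1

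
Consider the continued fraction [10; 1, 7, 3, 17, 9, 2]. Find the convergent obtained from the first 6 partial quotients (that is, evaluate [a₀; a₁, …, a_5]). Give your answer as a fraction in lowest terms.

42671/3922

Start with 9.
17 + 1/(9/1) = 17 + 1/9 = 154/9
3 + 1/(154/9) = 3 + 9/154 = 471/154
7 + 1/(471/154) = 7 + 154/471 = 3451/471
1 + 1/(3451/471) = 1 + 471/3451 = 3922/3451
10 + 1/(3922/3451) = 10 + 3451/3922 = 42671/3922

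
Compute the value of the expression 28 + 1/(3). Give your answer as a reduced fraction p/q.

85/3

a_0 = 28: 28/1
a_1 = 3: 85/3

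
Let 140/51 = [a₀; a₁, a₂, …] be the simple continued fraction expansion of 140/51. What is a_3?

140 = 2·51 + 38, so a_0 = 2
51 = 1·38 + 13, so a_1 = 1
38 = 2·13 + 12, so a_2 = 2
13 = 1·12 + 1, so a_3 = 1

1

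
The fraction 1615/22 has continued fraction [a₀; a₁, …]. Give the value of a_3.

Repeatedly divide and take the remainder:
⌊1615/22⌋ = 73, remainder 9
⌊22/9⌋ = 2, remainder 4
⌊9/4⌋ = 2, remainder 1
⌊4/1⌋ = 4, remainder 0

4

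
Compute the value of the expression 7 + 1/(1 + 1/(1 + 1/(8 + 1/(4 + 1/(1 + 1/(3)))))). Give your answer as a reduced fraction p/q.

Collapse the nested fraction from the inside out:
Start with 3.
1 + 1/(3/1) = 1 + 1/3 = 4/3
4 + 1/(4/3) = 4 + 3/4 = 19/4
8 + 1/(19/4) = 8 + 4/19 = 156/19
1 + 1/(156/19) = 1 + 19/156 = 175/156
1 + 1/(175/156) = 1 + 156/175 = 331/175
7 + 1/(331/175) = 7 + 175/331 = 2492/331

2492/331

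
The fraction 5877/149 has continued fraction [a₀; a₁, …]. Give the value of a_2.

3

Apply division with remainder until the remainder is 0:
⌊5877/149⌋ = 39, remainder 66
⌊149/66⌋ = 2, remainder 17
⌊66/17⌋ = 3, remainder 15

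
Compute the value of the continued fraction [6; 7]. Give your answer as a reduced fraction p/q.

43/7

a_0 = 6: 6/1
a_1 = 7: 43/7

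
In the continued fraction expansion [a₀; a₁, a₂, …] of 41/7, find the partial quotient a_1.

1

Run the Euclidean algorithm, recording each quotient:
⌊41/7⌋ = 5, remainder 6
⌊7/6⌋ = 1, remainder 1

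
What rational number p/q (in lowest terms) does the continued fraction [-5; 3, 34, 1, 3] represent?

Build up convergents one term at a time:
a_0 = -5: -5/1
a_1 = 3: -14/3
a_2 = 34: -481/103
a_3 = 1: -495/106
a_4 = 3: -1966/421

-1966/421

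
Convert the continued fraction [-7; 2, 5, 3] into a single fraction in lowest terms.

-229/35

Start with 3.
5 + 1/(3/1) = 5 + 1/3 = 16/3
2 + 1/(16/3) = 2 + 3/16 = 35/16
-7 + 1/(35/16) = -7 + 16/35 = -229/35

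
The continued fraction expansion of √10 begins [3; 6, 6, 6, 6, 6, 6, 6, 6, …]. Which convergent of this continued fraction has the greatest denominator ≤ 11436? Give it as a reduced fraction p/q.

27379/8658

List convergents until the denominator exceeds the bound:
a_0 = 3: 3/1  (≤ bound)
a_1 = 6: 19/6  (≤ bound)
a_2 = 6: 117/37  (≤ bound)
a_3 = 6: 721/228  (≤ bound)
a_4 = 6: 4443/1405  (≤ bound)
a_5 = 6: 27379/8658  (≤ bound)
a_6 = 6: 168717/53353  (> 11436, stop)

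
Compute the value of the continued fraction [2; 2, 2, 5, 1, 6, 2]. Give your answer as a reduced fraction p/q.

1131/470

a_0 = 2: 2/1
a_1 = 2: 5/2
a_2 = 2: 12/5
a_3 = 5: 65/27
a_4 = 1: 77/32
a_5 = 6: 527/219
a_6 = 2: 1131/470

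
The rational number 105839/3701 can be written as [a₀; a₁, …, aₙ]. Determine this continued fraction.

105839 = 28·3701 + 2211, so a_0 = 28
3701 = 1·2211 + 1490, so a_1 = 1
2211 = 1·1490 + 721, so a_2 = 1
1490 = 2·721 + 48, so a_3 = 2
721 = 15·48 + 1, so a_4 = 15
48 = 48·1 + 0, so a_5 = 48

[28; 1, 1, 2, 15, 48]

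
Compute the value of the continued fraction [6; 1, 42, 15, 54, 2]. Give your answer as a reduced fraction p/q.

491863/70500

Compute successive convergents:
a_0 = 6: 6/1
a_1 = 1: 7/1
a_2 = 42: 300/43
a_3 = 15: 4507/646
a_4 = 54: 243678/34927
a_5 = 2: 491863/70500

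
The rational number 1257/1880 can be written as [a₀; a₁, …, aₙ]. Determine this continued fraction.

[0; 1, 2, 56, 1, 1, 1, 3]

Repeatedly divide and take the remainder:
1257 = 0·1880 + 1257, so a_0 = 0
1880 = 1·1257 + 623, so a_1 = 1
1257 = 2·623 + 11, so a_2 = 2
623 = 56·11 + 7, so a_3 = 56
11 = 1·7 + 4, so a_4 = 1
7 = 1·4 + 3, so a_5 = 1
4 = 1·3 + 1, so a_6 = 1
3 = 3·1 + 0, so a_7 = 3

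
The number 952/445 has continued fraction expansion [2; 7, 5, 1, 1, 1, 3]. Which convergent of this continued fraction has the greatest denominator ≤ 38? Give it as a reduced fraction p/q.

a_0 = 2: 2/1  (≤ bound)
a_1 = 7: 15/7  (≤ bound)
a_2 = 5: 77/36  (≤ bound)
a_3 = 1: 92/43  (> 38, stop)

77/36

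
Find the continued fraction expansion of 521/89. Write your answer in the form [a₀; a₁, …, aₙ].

⌊521/89⌋ = 5, remainder 76
⌊89/76⌋ = 1, remainder 13
⌊76/13⌋ = 5, remainder 11
⌊13/11⌋ = 1, remainder 2
⌊11/2⌋ = 5, remainder 1
⌊2/1⌋ = 2, remainder 0

[5; 1, 5, 1, 5, 2]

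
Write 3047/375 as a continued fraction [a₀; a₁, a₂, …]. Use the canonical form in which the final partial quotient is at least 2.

[8; 7, 1, 46]

Repeatedly divide and take the remainder:
3047 = 8·375 + 47, so a_0 = 8
375 = 7·47 + 46, so a_1 = 7
47 = 1·46 + 1, so a_2 = 1
46 = 46·1 + 0, so a_3 = 46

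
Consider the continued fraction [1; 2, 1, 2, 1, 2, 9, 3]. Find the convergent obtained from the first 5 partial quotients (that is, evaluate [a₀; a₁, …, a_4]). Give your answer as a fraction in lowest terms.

Starting at the tail and folding back:
Start with 1.
2 + 1/(1/1) = 2 + 1/1 = 3/1
1 + 1/(3/1) = 1 + 1/3 = 4/3
2 + 1/(4/3) = 2 + 3/4 = 11/4
1 + 1/(11/4) = 1 + 4/11 = 15/11

15/11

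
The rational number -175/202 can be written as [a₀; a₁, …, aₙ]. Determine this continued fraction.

[-1; 7, 2, 13]

-175 ÷ 202 → quotient -1, remainder 27
202 ÷ 27 → quotient 7, remainder 13
27 ÷ 13 → quotient 2, remainder 1
13 ÷ 1 → quotient 13, remainder 0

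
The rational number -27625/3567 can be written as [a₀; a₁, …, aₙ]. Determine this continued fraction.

-27625 = -8·3567 + 911, so a_0 = -8
3567 = 3·911 + 834, so a_1 = 3
911 = 1·834 + 77, so a_2 = 1
834 = 10·77 + 64, so a_3 = 10
77 = 1·64 + 13, so a_4 = 1
64 = 4·13 + 12, so a_5 = 4
13 = 1·12 + 1, so a_6 = 1
12 = 12·1 + 0, so a_7 = 12

[-8; 3, 1, 10, 1, 4, 1, 12]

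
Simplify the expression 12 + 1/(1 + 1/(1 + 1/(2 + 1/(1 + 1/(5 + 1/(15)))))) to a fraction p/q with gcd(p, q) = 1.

7633/607

Work from the innermost term outward:
Start with 15.
5 + 1/(15/1) = 5 + 1/15 = 76/15
1 + 1/(76/15) = 1 + 15/76 = 91/76
2 + 1/(91/76) = 2 + 76/91 = 258/91
1 + 1/(258/91) = 1 + 91/258 = 349/258
1 + 1/(349/258) = 1 + 258/349 = 607/349
12 + 1/(607/349) = 12 + 349/607 = 7633/607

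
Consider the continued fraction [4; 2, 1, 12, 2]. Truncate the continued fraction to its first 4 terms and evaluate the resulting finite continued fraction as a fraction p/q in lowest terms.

165/38

a_0 = 4: 4/1
a_1 = 2: 9/2
a_2 = 1: 13/3
a_3 = 12: 165/38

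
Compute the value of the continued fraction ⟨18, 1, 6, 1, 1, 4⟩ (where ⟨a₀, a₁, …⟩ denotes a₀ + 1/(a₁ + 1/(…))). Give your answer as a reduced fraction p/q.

1283/68

Start with 4.
1 + 1/(4/1) = 1 + 1/4 = 5/4
1 + 1/(5/4) = 1 + 4/5 = 9/5
6 + 1/(9/5) = 6 + 5/9 = 59/9
1 + 1/(59/9) = 1 + 9/59 = 68/59
18 + 1/(68/59) = 18 + 59/68 = 1283/68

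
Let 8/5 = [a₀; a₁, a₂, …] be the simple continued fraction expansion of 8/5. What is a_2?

Repeatedly divide and take the remainder:
⌊8/5⌋ = 1, remainder 3
⌊5/3⌋ = 1, remainder 2
⌊3/2⌋ = 1, remainder 1

1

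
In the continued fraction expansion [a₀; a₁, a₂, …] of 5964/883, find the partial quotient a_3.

14

Apply division with remainder until the remainder is 0:
⌊5964/883⌋ = 6, remainder 666
⌊883/666⌋ = 1, remainder 217
⌊666/217⌋ = 3, remainder 15
⌊217/15⌋ = 14, remainder 7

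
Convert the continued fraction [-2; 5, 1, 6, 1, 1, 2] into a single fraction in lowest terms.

Compute successive convergents:
a_0 = -2: -2/1
a_1 = 5: -9/5
a_2 = 1: -11/6
a_3 = 6: -75/41
a_4 = 1: -86/47
a_5 = 1: -161/88
a_6 = 2: -408/223

-408/223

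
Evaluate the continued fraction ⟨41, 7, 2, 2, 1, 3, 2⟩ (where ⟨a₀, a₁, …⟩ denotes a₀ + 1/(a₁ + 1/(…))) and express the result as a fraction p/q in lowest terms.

Starting at the tail and folding back:
Start with 2.
3 + 1/(2/1) = 3 + 1/2 = 7/2
1 + 1/(7/2) = 1 + 2/7 = 9/7
2 + 1/(9/7) = 2 + 7/9 = 25/9
2 + 1/(25/9) = 2 + 9/25 = 59/25
7 + 1/(59/25) = 7 + 25/59 = 438/59
41 + 1/(438/59) = 41 + 59/438 = 18017/438

18017/438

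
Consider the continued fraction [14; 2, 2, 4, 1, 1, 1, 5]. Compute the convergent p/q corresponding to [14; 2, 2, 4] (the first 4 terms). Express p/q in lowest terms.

Use the convergent recurrence hₖ = aₖ·hₖ₋₁ + hₖ₋₂ (and likewise for the denominators kₖ):
a_0 = 14: 14/1
a_1 = 2: 29/2
a_2 = 2: 72/5
a_3 = 4: 317/22

317/22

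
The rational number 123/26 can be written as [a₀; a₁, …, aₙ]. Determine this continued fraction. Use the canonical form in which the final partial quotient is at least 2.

123 = 4·26 + 19, so a_0 = 4
26 = 1·19 + 7, so a_1 = 1
19 = 2·7 + 5, so a_2 = 2
7 = 1·5 + 2, so a_3 = 1
5 = 2·2 + 1, so a_4 = 2
2 = 2·1 + 0, so a_5 = 2

[4; 1, 2, 1, 2, 2]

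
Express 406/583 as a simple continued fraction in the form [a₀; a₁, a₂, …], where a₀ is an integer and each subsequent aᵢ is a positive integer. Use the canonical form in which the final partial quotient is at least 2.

[0; 1, 2, 3, 2, 2, 10]

Run the Euclidean algorithm, recording each quotient:
406 ÷ 583 → quotient 0, remainder 406
583 ÷ 406 → quotient 1, remainder 177
406 ÷ 177 → quotient 2, remainder 52
177 ÷ 52 → quotient 3, remainder 21
52 ÷ 21 → quotient 2, remainder 10
21 ÷ 10 → quotient 2, remainder 1
10 ÷ 1 → quotient 10, remainder 0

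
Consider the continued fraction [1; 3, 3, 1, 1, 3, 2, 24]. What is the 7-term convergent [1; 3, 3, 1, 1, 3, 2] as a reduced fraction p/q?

244/187

Start with 2.
3 + 1/(2/1) = 3 + 1/2 = 7/2
1 + 1/(7/2) = 1 + 2/7 = 9/7
1 + 1/(9/7) = 1 + 7/9 = 16/9
3 + 1/(16/9) = 3 + 9/16 = 57/16
3 + 1/(57/16) = 3 + 16/57 = 187/57
1 + 1/(187/57) = 1 + 57/187 = 244/187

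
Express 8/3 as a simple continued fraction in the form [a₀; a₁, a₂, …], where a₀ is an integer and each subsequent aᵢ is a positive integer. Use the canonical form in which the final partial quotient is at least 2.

Run the Euclidean algorithm, recording each quotient:
8 ÷ 3 → quotient 2, remainder 2
3 ÷ 2 → quotient 1, remainder 1
2 ÷ 1 → quotient 2, remainder 0

[2; 1, 2]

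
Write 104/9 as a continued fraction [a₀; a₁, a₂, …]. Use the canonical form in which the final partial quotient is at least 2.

104 = 11·9 + 5, so a_0 = 11
9 = 1·5 + 4, so a_1 = 1
5 = 1·4 + 1, so a_2 = 1
4 = 4·1 + 0, so a_3 = 4

[11; 1, 1, 4]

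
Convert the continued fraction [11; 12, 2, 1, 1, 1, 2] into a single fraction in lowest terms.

2881/260

Start with 2.
1 + 1/(2/1) = 1 + 1/2 = 3/2
1 + 1/(3/2) = 1 + 2/3 = 5/3
1 + 1/(5/3) = 1 + 3/5 = 8/5
2 + 1/(8/5) = 2 + 5/8 = 21/8
12 + 1/(21/8) = 12 + 8/21 = 260/21
11 + 1/(260/21) = 11 + 21/260 = 2881/260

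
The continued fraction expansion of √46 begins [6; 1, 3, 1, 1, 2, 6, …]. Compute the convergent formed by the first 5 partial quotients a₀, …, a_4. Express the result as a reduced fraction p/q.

a_0 = 6: 6/1
a_1 = 1: 7/1
a_2 = 3: 27/4
a_3 = 1: 34/5
a_4 = 1: 61/9

61/9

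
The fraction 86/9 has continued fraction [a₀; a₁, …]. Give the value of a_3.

86 = 9·9 + 5, so a_0 = 9
9 = 1·5 + 4, so a_1 = 1
5 = 1·4 + 1, so a_2 = 1
4 = 4·1 + 0, so a_3 = 4

4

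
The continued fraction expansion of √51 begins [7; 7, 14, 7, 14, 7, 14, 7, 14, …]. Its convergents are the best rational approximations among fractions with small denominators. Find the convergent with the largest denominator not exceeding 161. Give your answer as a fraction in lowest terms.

707/99

List convergents until the denominator exceeds the bound:
a_0 = 7: 7/1  (≤ bound)
a_1 = 7: 50/7  (≤ bound)
a_2 = 14: 707/99  (≤ bound)
a_3 = 7: 4999/700  (> 161, stop)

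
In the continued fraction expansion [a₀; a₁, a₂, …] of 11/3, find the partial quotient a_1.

1

11 = 3·3 + 2, so a_0 = 3
3 = 1·2 + 1, so a_1 = 1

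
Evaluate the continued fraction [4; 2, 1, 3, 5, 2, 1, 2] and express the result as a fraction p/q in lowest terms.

2168/497

Build up convergents one term at a time:
a_0 = 4: 4/1
a_1 = 2: 9/2
a_2 = 1: 13/3
a_3 = 3: 48/11
a_4 = 5: 253/58
a_5 = 2: 554/127
a_6 = 1: 807/185
a_7 = 2: 2168/497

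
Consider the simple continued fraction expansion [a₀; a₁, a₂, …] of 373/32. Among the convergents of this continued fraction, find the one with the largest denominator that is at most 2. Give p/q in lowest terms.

23/2

a_0 = 11: 11/1  (≤ bound)
a_1 = 1: 12/1  (≤ bound)
a_2 = 1: 23/2  (≤ bound)
a_3 = 1: 35/3  (> 2, stop)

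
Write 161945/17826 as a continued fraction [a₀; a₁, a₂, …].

⌊161945/17826⌋ = 9, remainder 1511
⌊17826/1511⌋ = 11, remainder 1205
⌊1511/1205⌋ = 1, remainder 306
⌊1205/306⌋ = 3, remainder 287
⌊306/287⌋ = 1, remainder 19
⌊287/19⌋ = 15, remainder 2
⌊19/2⌋ = 9, remainder 1
⌊2/1⌋ = 2, remainder 0

[9; 11, 1, 3, 1, 15, 9, 2]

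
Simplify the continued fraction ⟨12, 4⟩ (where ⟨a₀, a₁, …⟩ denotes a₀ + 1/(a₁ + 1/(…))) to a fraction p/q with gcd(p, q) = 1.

49/4

Use the convergent recurrence hₖ = aₖ·hₖ₋₁ + hₖ₋₂ (and likewise for the denominators kₖ):
a_0 = 12: 12/1
a_1 = 4: 49/4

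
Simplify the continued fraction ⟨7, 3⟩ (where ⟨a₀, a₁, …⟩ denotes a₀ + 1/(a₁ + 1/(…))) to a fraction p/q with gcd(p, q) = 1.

22/3

a_0 = 7: 7/1
a_1 = 3: 22/3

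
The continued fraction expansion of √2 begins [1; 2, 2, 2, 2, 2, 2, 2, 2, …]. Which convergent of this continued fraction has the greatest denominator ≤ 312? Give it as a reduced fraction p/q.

List convergents until the denominator exceeds the bound:
a_0 = 1: 1/1  (≤ bound)
a_1 = 2: 3/2  (≤ bound)
a_2 = 2: 7/5  (≤ bound)
a_3 = 2: 17/12  (≤ bound)
a_4 = 2: 41/29  (≤ bound)
a_5 = 2: 99/70  (≤ bound)
a_6 = 2: 239/169  (≤ bound)
a_7 = 2: 577/408  (> 312, stop)

239/169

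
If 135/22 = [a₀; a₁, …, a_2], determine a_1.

7

135 ÷ 22 → quotient 6, remainder 3
22 ÷ 3 → quotient 7, remainder 1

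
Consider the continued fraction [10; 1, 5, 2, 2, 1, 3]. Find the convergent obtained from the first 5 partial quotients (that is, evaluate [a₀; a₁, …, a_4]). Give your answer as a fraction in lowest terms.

a_0 = 10: 10/1
a_1 = 1: 11/1
a_2 = 5: 65/6
a_3 = 2: 141/13
a_4 = 2: 347/32

347/32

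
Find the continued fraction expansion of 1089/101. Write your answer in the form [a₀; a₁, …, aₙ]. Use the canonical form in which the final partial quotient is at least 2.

Apply division with remainder until the remainder is 0:
⌊1089/101⌋ = 10, remainder 79
⌊101/79⌋ = 1, remainder 22
⌊79/22⌋ = 3, remainder 13
⌊22/13⌋ = 1, remainder 9
⌊13/9⌋ = 1, remainder 4
⌊9/4⌋ = 2, remainder 1
⌊4/1⌋ = 4, remainder 0

[10; 1, 3, 1, 1, 2, 4]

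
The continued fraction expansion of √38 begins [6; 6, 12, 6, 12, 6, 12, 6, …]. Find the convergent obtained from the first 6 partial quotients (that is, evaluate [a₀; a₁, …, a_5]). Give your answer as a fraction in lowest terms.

Use the convergent recurrence hₖ = aₖ·hₖ₋₁ + hₖ₋₂ (and likewise for the denominators kₖ):
a_0 = 6: 6/1
a_1 = 6: 37/6
a_2 = 12: 450/73
a_3 = 6: 2737/444
a_4 = 12: 33294/5401
a_5 = 6: 202501/32850

202501/32850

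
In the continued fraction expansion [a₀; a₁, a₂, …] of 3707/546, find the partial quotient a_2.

⌊3707/546⌋ = 6, remainder 431
⌊546/431⌋ = 1, remainder 115
⌊431/115⌋ = 3, remainder 86

3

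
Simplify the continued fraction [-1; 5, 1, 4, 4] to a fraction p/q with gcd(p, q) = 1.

-101/122

Start with 4.
4 + 1/(4/1) = 4 + 1/4 = 17/4
1 + 1/(17/4) = 1 + 4/17 = 21/17
5 + 1/(21/17) = 5 + 17/21 = 122/21
-1 + 1/(122/21) = -1 + 21/122 = -101/122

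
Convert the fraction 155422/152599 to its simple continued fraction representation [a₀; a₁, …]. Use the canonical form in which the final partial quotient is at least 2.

⌊155422/152599⌋ = 1, remainder 2823
⌊152599/2823⌋ = 54, remainder 157
⌊2823/157⌋ = 17, remainder 154
⌊157/154⌋ = 1, remainder 3
⌊154/3⌋ = 51, remainder 1
⌊3/1⌋ = 3, remainder 0

[1; 54, 17, 1, 51, 3]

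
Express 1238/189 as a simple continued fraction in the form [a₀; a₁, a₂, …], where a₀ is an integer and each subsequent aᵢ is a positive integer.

[6; 1, 1, 4, 2, 9]

Apply division with remainder until the remainder is 0:
1238 ÷ 189 → quotient 6, remainder 104
189 ÷ 104 → quotient 1, remainder 85
104 ÷ 85 → quotient 1, remainder 19
85 ÷ 19 → quotient 4, remainder 9
19 ÷ 9 → quotient 2, remainder 1
9 ÷ 1 → quotient 9, remainder 0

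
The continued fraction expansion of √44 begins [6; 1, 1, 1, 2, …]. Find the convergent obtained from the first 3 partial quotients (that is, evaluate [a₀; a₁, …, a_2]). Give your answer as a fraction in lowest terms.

Use the convergent recurrence hₖ = aₖ·hₖ₋₁ + hₖ₋₂ (and likewise for the denominators kₖ):
a_0 = 6: 6/1
a_1 = 1: 7/1
a_2 = 1: 13/2

13/2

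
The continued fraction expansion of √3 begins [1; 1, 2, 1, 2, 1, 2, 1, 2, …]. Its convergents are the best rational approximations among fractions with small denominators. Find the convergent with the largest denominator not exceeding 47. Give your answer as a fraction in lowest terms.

71/41

List convergents until the denominator exceeds the bound:
a_0 = 1: 1/1  (≤ bound)
a_1 = 1: 2/1  (≤ bound)
a_2 = 2: 5/3  (≤ bound)
a_3 = 1: 7/4  (≤ bound)
a_4 = 2: 19/11  (≤ bound)
a_5 = 1: 26/15  (≤ bound)
a_6 = 2: 71/41  (≤ bound)
a_7 = 1: 97/56  (> 47, stop)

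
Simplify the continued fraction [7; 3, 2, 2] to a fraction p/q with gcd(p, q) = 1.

124/17

Work from the innermost term outward:
Start with 2.
2 + 1/(2/1) = 2 + 1/2 = 5/2
3 + 1/(5/2) = 3 + 2/5 = 17/5
7 + 1/(17/5) = 7 + 5/17 = 124/17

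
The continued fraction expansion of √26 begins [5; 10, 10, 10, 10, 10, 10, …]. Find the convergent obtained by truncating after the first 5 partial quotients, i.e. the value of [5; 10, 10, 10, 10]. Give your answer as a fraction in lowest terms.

52525/10301

Start with 10.
10 + 1/(10/1) = 10 + 1/10 = 101/10
10 + 1/(101/10) = 10 + 10/101 = 1020/101
10 + 1/(1020/101) = 10 + 101/1020 = 10301/1020
5 + 1/(10301/1020) = 5 + 1020/10301 = 52525/10301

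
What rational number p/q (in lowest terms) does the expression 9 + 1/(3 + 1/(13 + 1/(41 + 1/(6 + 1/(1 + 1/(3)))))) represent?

a_0 = 9: 9/1
a_1 = 3: 28/3
a_2 = 13: 373/40
a_3 = 41: 15321/1643
a_4 = 6: 92299/9898
a_5 = 1: 107620/11541
a_6 = 3: 415159/44521

415159/44521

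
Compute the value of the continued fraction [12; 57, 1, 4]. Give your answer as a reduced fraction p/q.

Build up convergents one term at a time:
a_0 = 12: 12/1
a_1 = 57: 685/57
a_2 = 1: 697/58
a_3 = 4: 3473/289

3473/289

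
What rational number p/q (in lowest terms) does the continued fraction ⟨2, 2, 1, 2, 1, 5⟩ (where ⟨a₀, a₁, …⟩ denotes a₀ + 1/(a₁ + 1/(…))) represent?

Use the convergent recurrence hₖ = aₖ·hₖ₋₁ + hₖ₋₂ (and likewise for the denominators kₖ):
a_0 = 2: 2/1
a_1 = 2: 5/2
a_2 = 1: 7/3
a_3 = 2: 19/8
a_4 = 1: 26/11
a_5 = 5: 149/63

149/63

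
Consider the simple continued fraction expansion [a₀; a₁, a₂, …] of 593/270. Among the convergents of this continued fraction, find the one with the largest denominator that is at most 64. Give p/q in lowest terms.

123/56

a_0 = 2: 2/1  (≤ bound)
a_1 = 5: 11/5  (≤ bound)
a_2 = 10: 112/51  (≤ bound)
a_3 = 1: 123/56  (≤ bound)
a_4 = 1: 235/107  (> 64, stop)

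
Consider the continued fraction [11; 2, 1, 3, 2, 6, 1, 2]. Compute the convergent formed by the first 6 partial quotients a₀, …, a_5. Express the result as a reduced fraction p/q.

Start with 6.
2 + 1/(6/1) = 2 + 1/6 = 13/6
3 + 1/(13/6) = 3 + 6/13 = 45/13
1 + 1/(45/13) = 1 + 13/45 = 58/45
2 + 1/(58/45) = 2 + 45/58 = 161/58
11 + 1/(161/58) = 11 + 58/161 = 1829/161

1829/161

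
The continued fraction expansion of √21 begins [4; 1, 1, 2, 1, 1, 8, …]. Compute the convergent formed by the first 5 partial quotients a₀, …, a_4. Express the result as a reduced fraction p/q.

a_0 = 4: 4/1
a_1 = 1: 5/1
a_2 = 1: 9/2
a_3 = 2: 23/5
a_4 = 1: 32/7

32/7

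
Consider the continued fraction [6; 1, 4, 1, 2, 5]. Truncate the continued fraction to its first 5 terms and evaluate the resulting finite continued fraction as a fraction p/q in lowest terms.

116/17

Work from the innermost term outward:
Start with 2.
1 + 1/(2/1) = 1 + 1/2 = 3/2
4 + 1/(3/2) = 4 + 2/3 = 14/3
1 + 1/(14/3) = 1 + 3/14 = 17/14
6 + 1/(17/14) = 6 + 14/17 = 116/17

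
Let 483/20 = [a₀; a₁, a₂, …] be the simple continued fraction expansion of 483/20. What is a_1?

6

Run the Euclidean algorithm, recording each quotient:
483 ÷ 20 → quotient 24, remainder 3
20 ÷ 3 → quotient 6, remainder 2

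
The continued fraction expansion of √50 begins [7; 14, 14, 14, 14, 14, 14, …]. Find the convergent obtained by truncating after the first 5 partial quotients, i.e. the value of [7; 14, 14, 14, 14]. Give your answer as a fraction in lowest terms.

Build up convergents one term at a time:
a_0 = 7: 7/1
a_1 = 14: 99/14
a_2 = 14: 1393/197
a_3 = 14: 19601/2772
a_4 = 14: 275807/39005

275807/39005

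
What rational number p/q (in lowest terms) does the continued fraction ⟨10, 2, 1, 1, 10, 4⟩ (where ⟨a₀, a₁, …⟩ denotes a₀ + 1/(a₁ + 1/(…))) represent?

2256/217

Start with 4.
10 + 1/(4/1) = 10 + 1/4 = 41/4
1 + 1/(41/4) = 1 + 4/41 = 45/41
1 + 1/(45/41) = 1 + 41/45 = 86/45
2 + 1/(86/45) = 2 + 45/86 = 217/86
10 + 1/(217/86) = 10 + 86/217 = 2256/217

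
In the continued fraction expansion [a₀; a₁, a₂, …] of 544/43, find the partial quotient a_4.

6

Apply division with remainder until the remainder is 0:
544 ÷ 43 → quotient 12, remainder 28
43 ÷ 28 → quotient 1, remainder 15
28 ÷ 15 → quotient 1, remainder 13
15 ÷ 13 → quotient 1, remainder 2
13 ÷ 2 → quotient 6, remainder 1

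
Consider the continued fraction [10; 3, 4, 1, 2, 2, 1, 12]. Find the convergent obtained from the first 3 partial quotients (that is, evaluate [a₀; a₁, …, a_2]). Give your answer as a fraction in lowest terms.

a_0 = 10: 10/1
a_1 = 3: 31/3
a_2 = 4: 134/13

134/13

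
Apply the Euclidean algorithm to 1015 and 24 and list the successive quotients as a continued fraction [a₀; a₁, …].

1015 = 42·24 + 7, so a_0 = 42
24 = 3·7 + 3, so a_1 = 3
7 = 2·3 + 1, so a_2 = 2
3 = 3·1 + 0, so a_3 = 3

[42; 3, 2, 3]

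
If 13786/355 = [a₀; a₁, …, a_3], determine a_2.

13786 = 38·355 + 296, so a_0 = 38
355 = 1·296 + 59, so a_1 = 1
296 = 5·59 + 1, so a_2 = 5

5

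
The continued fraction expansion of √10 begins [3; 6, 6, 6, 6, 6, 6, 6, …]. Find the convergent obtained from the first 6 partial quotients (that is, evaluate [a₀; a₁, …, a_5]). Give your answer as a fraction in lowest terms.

Compute successive convergents:
a_0 = 3: 3/1
a_1 = 6: 19/6
a_2 = 6: 117/37
a_3 = 6: 721/228
a_4 = 6: 4443/1405
a_5 = 6: 27379/8658

27379/8658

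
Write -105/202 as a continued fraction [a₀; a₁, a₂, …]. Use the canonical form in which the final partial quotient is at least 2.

-105 = -1·202 + 97, so a_0 = -1
202 = 2·97 + 8, so a_1 = 2
97 = 12·8 + 1, so a_2 = 12
8 = 8·1 + 0, so a_3 = 8

[-1; 2, 12, 8]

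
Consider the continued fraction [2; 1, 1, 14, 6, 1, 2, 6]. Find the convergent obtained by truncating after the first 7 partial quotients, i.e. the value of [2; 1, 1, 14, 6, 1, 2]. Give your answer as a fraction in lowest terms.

Work from the innermost term outward:
Start with 2.
1 + 1/(2/1) = 1 + 1/2 = 3/2
6 + 1/(3/2) = 6 + 2/3 = 20/3
14 + 1/(20/3) = 14 + 3/20 = 283/20
1 + 1/(283/20) = 1 + 20/283 = 303/283
1 + 1/(303/283) = 1 + 283/303 = 586/303
2 + 1/(586/303) = 2 + 303/586 = 1475/586

1475/586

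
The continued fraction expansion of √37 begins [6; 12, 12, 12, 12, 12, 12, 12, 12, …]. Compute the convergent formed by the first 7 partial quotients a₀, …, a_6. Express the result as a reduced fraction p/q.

Build up convergents one term at a time:
a_0 = 6: 6/1
a_1 = 12: 73/12
a_2 = 12: 882/145
a_3 = 12: 10657/1752
a_4 = 12: 128766/21169
a_5 = 12: 1555849/255780
a_6 = 12: 18798954/3090529

18798954/3090529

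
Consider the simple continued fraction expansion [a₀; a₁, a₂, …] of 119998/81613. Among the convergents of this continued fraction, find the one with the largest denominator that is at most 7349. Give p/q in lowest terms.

List convergents until the denominator exceeds the bound:
a_0 = 1: 1/1  (≤ bound)
a_1 = 2: 3/2  (≤ bound)
a_2 = 7: 22/15  (≤ bound)
a_3 = 1: 25/17  (≤ bound)
a_4 = 12: 322/219  (≤ bound)
a_5 = 2: 669/455  (≤ bound)
a_6 = 25: 17047/11594  (> 7349, stop)

669/455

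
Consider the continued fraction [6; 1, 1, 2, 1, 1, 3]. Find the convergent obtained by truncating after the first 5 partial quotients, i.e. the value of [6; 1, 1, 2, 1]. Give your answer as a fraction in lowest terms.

a_0 = 6: 6/1
a_1 = 1: 7/1
a_2 = 1: 13/2
a_3 = 2: 33/5
a_4 = 1: 46/7

46/7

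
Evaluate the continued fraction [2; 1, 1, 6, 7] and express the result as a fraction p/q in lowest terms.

236/93

Start with 7.
6 + 1/(7/1) = 6 + 1/7 = 43/7
1 + 1/(43/7) = 1 + 7/43 = 50/43
1 + 1/(50/43) = 1 + 43/50 = 93/50
2 + 1/(93/50) = 2 + 50/93 = 236/93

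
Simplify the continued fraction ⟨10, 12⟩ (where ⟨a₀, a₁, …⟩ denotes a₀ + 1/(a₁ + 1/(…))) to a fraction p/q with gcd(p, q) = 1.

121/12

Use the convergent recurrence hₖ = aₖ·hₖ₋₁ + hₖ₋₂ (and likewise for the denominators kₖ):
a_0 = 10: 10/1
a_1 = 12: 121/12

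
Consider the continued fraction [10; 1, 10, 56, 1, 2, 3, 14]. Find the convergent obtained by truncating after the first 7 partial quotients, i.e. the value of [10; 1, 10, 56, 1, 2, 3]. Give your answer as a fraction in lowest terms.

68150/6247

Start with 3.
2 + 1/(3/1) = 2 + 1/3 = 7/3
1 + 1/(7/3) = 1 + 3/7 = 10/7
56 + 1/(10/7) = 56 + 7/10 = 567/10
10 + 1/(567/10) = 10 + 10/567 = 5680/567
1 + 1/(5680/567) = 1 + 567/5680 = 6247/5680
10 + 1/(6247/5680) = 10 + 5680/6247 = 68150/6247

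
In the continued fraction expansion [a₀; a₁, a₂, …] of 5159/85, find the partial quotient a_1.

1

5159 = 60·85 + 59, so a_0 = 60
85 = 1·59 + 26, so a_1 = 1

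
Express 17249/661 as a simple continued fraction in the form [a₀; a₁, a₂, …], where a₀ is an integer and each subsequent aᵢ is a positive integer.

17249 = 26·661 + 63, so a_0 = 26
661 = 10·63 + 31, so a_1 = 10
63 = 2·31 + 1, so a_2 = 2
31 = 31·1 + 0, so a_3 = 31

[26; 10, 2, 31]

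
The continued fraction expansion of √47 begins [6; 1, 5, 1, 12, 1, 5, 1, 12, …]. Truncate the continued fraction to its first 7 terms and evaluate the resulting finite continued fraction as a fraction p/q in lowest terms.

3942/575

Use the convergent recurrence hₖ = aₖ·hₖ₋₁ + hₖ₋₂ (and likewise for the denominators kₖ):
a_0 = 6: 6/1
a_1 = 1: 7/1
a_2 = 5: 41/6
a_3 = 1: 48/7
a_4 = 12: 617/90
a_5 = 1: 665/97
a_6 = 5: 3942/575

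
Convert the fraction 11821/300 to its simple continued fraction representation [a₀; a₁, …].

11821 = 39·300 + 121, so a_0 = 39
300 = 2·121 + 58, so a_1 = 2
121 = 2·58 + 5, so a_2 = 2
58 = 11·5 + 3, so a_3 = 11
5 = 1·3 + 2, so a_4 = 1
3 = 1·2 + 1, so a_5 = 1
2 = 2·1 + 0, so a_6 = 2

[39; 2, 2, 11, 1, 1, 2]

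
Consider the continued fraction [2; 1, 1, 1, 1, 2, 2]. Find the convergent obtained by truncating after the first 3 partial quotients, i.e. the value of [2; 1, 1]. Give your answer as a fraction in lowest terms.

5/2

a_0 = 2: 2/1
a_1 = 1: 3/1
a_2 = 1: 5/2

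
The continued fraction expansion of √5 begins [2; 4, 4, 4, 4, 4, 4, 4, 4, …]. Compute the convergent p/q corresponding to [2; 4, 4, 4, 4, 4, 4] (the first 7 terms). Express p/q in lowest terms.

12238/5473

Start with 4.
4 + 1/(4/1) = 4 + 1/4 = 17/4
4 + 1/(17/4) = 4 + 4/17 = 72/17
4 + 1/(72/17) = 4 + 17/72 = 305/72
4 + 1/(305/72) = 4 + 72/305 = 1292/305
4 + 1/(1292/305) = 4 + 305/1292 = 5473/1292
2 + 1/(5473/1292) = 2 + 1292/5473 = 12238/5473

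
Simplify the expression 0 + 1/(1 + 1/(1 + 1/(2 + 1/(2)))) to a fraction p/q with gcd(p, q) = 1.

Compute successive convergents:
a_0 = 0: 0/1
a_1 = 1: 1/1
a_2 = 1: 1/2
a_3 = 2: 3/5
a_4 = 2: 7/12

7/12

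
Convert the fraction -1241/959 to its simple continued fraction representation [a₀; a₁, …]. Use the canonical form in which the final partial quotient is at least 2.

Run the Euclidean algorithm, recording each quotient:
⌊-1241/959⌋ = -2, remainder 677
⌊959/677⌋ = 1, remainder 282
⌊677/282⌋ = 2, remainder 113
⌊282/113⌋ = 2, remainder 56
⌊113/56⌋ = 2, remainder 1
⌊56/1⌋ = 56, remainder 0

[-2; 1, 2, 2, 2, 56]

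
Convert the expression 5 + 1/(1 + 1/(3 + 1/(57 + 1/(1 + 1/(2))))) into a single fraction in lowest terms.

a_0 = 5: 5/1
a_1 = 1: 6/1
a_2 = 3: 23/4
a_3 = 57: 1317/229
a_4 = 1: 1340/233
a_5 = 2: 3997/695

3997/695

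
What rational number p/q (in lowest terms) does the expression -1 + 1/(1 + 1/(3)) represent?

-1/4

Start with 3.
1 + 1/(3/1) = 1 + 1/3 = 4/3
-1 + 1/(4/3) = -1 + 3/4 = -1/4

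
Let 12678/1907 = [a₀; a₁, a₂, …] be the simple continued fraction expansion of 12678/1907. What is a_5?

3

Apply division with remainder until the remainder is 0:
⌊12678/1907⌋ = 6, remainder 1236
⌊1907/1236⌋ = 1, remainder 671
⌊1236/671⌋ = 1, remainder 565
⌊671/565⌋ = 1, remainder 106
⌊565/106⌋ = 5, remainder 35
⌊106/35⌋ = 3, remainder 1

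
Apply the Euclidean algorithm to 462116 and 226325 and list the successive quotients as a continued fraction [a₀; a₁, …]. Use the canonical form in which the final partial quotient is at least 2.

⌊462116/226325⌋ = 2, remainder 9466
⌊226325/9466⌋ = 23, remainder 8607
⌊9466/8607⌋ = 1, remainder 859
⌊8607/859⌋ = 10, remainder 17
⌊859/17⌋ = 50, remainder 9
⌊17/9⌋ = 1, remainder 8
⌊9/8⌋ = 1, remainder 1
⌊8/1⌋ = 8, remainder 0

[2; 23, 1, 10, 50, 1, 1, 8]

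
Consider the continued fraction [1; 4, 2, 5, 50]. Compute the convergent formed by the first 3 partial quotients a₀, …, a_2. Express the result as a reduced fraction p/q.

Use the convergent recurrence hₖ = aₖ·hₖ₋₁ + hₖ₋₂ (and likewise for the denominators kₖ):
a_0 = 1: 1/1
a_1 = 4: 5/4
a_2 = 2: 11/9

11/9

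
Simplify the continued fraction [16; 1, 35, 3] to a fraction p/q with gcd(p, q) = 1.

1850/109

Compute successive convergents:
a_0 = 16: 16/1
a_1 = 1: 17/1
a_2 = 35: 611/36
a_3 = 3: 1850/109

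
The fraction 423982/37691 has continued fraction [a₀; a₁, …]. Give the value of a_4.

1

Repeatedly divide and take the remainder:
⌊423982/37691⌋ = 11, remainder 9381
⌊37691/9381⌋ = 4, remainder 167
⌊9381/167⌋ = 56, remainder 29
⌊167/29⌋ = 5, remainder 22
⌊29/22⌋ = 1, remainder 7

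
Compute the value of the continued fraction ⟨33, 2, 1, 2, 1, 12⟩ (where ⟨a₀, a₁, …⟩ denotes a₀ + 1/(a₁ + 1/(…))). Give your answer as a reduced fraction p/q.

4671/140

a_0 = 33: 33/1
a_1 = 2: 67/2
a_2 = 1: 100/3
a_3 = 2: 267/8
a_4 = 1: 367/11
a_5 = 12: 4671/140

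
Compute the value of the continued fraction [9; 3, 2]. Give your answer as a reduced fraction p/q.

Collapse the nested fraction from the inside out:
Start with 2.
3 + 1/(2/1) = 3 + 1/2 = 7/2
9 + 1/(7/2) = 9 + 2/7 = 65/7

65/7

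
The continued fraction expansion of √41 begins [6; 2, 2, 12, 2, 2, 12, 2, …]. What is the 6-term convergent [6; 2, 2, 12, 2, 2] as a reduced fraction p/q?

2049/320

Start with 2.
2 + 1/(2/1) = 2 + 1/2 = 5/2
12 + 1/(5/2) = 12 + 2/5 = 62/5
2 + 1/(62/5) = 2 + 5/62 = 129/62
2 + 1/(129/62) = 2 + 62/129 = 320/129
6 + 1/(320/129) = 6 + 129/320 = 2049/320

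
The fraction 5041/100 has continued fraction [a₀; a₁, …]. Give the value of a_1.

Apply division with remainder until the remainder is 0:
⌊5041/100⌋ = 50, remainder 41
⌊100/41⌋ = 2, remainder 18

2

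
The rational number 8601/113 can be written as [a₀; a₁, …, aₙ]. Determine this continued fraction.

Apply division with remainder until the remainder is 0:
⌊8601/113⌋ = 76, remainder 13
⌊113/13⌋ = 8, remainder 9
⌊13/9⌋ = 1, remainder 4
⌊9/4⌋ = 2, remainder 1
⌊4/1⌋ = 4, remainder 0

[76; 8, 1, 2, 4]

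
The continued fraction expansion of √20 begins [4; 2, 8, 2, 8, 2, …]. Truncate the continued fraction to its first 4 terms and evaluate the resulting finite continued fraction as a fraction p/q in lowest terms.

a_0 = 4: 4/1
a_1 = 2: 9/2
a_2 = 8: 76/17
a_3 = 2: 161/36

161/36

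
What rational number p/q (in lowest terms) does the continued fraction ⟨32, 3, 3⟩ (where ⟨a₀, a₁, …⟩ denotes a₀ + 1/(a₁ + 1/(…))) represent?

Start with 3.
3 + 1/(3/1) = 3 + 1/3 = 10/3
32 + 1/(10/3) = 32 + 3/10 = 323/10

323/10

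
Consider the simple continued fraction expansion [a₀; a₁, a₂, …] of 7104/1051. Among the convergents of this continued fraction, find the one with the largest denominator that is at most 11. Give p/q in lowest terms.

27/4

a_0 = 6: 6/1  (≤ bound)
a_1 = 1: 7/1  (≤ bound)
a_2 = 3: 27/4  (≤ bound)
a_3 = 6: 169/25  (> 11, stop)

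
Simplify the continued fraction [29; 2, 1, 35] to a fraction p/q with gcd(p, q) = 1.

Collapse the nested fraction from the inside out:
Start with 35.
1 + 1/(35/1) = 1 + 1/35 = 36/35
2 + 1/(36/35) = 2 + 35/36 = 107/36
29 + 1/(107/36) = 29 + 36/107 = 3139/107

3139/107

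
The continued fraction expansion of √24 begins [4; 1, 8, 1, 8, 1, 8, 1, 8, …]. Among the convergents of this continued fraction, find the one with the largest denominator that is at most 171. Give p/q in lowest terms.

List convergents until the denominator exceeds the bound:
a_0 = 4: 4/1  (≤ bound)
a_1 = 1: 5/1  (≤ bound)
a_2 = 8: 44/9  (≤ bound)
a_3 = 1: 49/10  (≤ bound)
a_4 = 8: 436/89  (≤ bound)
a_5 = 1: 485/99  (≤ bound)
a_6 = 8: 4316/881  (> 171, stop)

485/99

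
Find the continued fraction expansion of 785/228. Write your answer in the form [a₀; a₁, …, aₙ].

785 ÷ 228 → quotient 3, remainder 101
228 ÷ 101 → quotient 2, remainder 26
101 ÷ 26 → quotient 3, remainder 23
26 ÷ 23 → quotient 1, remainder 3
23 ÷ 3 → quotient 7, remainder 2
3 ÷ 2 → quotient 1, remainder 1
2 ÷ 1 → quotient 2, remainder 0

[3; 2, 3, 1, 7, 1, 2]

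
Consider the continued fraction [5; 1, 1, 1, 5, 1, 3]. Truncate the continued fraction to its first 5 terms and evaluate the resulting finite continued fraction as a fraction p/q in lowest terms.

96/17

Starting at the tail and folding back:
Start with 5.
1 + 1/(5/1) = 1 + 1/5 = 6/5
1 + 1/(6/5) = 1 + 5/6 = 11/6
1 + 1/(11/6) = 1 + 6/11 = 17/11
5 + 1/(17/11) = 5 + 11/17 = 96/17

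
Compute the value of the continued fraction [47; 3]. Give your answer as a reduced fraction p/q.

142/3

Start with 3.
47 + 1/(3/1) = 47 + 1/3 = 142/3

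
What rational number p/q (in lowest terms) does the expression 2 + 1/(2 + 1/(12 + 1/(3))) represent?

Starting at the tail and folding back:
Start with 3.
12 + 1/(3/1) = 12 + 1/3 = 37/3
2 + 1/(37/3) = 2 + 3/37 = 77/37
2 + 1/(77/37) = 2 + 37/77 = 191/77

191/77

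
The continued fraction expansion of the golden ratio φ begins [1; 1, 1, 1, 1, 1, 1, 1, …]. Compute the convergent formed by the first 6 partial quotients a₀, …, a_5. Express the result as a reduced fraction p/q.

13/8

Start with 1.
1 + 1/(1/1) = 1 + 1/1 = 2/1
1 + 1/(2/1) = 1 + 1/2 = 3/2
1 + 1/(3/2) = 1 + 2/3 = 5/3
1 + 1/(5/3) = 1 + 3/5 = 8/5
1 + 1/(8/5) = 1 + 5/8 = 13/8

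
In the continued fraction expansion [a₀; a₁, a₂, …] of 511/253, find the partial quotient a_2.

511 = 2·253 + 5, so a_0 = 2
253 = 50·5 + 3, so a_1 = 50
5 = 1·3 + 2, so a_2 = 1

1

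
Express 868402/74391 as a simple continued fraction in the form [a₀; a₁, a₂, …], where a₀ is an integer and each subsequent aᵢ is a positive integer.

868402 = 11·74391 + 50101, so a_0 = 11
74391 = 1·50101 + 24290, so a_1 = 1
50101 = 2·24290 + 1521, so a_2 = 2
24290 = 15·1521 + 1475, so a_3 = 15
1521 = 1·1475 + 46, so a_4 = 1
1475 = 32·46 + 3, so a_5 = 32
46 = 15·3 + 1, so a_6 = 15
3 = 3·1 + 0, so a_7 = 3

[11; 1, 2, 15, 1, 32, 15, 3]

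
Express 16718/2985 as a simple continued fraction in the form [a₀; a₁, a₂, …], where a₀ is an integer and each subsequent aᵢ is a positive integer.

16718 = 5·2985 + 1793, so a_0 = 5
2985 = 1·1793 + 1192, so a_1 = 1
1793 = 1·1192 + 601, so a_2 = 1
1192 = 1·601 + 591, so a_3 = 1
601 = 1·591 + 10, so a_4 = 1
591 = 59·10 + 1, so a_5 = 59
10 = 10·1 + 0, so a_6 = 10

[5; 1, 1, 1, 1, 59, 10]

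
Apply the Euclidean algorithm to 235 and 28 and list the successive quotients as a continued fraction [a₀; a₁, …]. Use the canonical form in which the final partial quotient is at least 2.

Apply division with remainder until the remainder is 0:
235 = 8·28 + 11, so a_0 = 8
28 = 2·11 + 6, so a_1 = 2
11 = 1·6 + 5, so a_2 = 1
6 = 1·5 + 1, so a_3 = 1
5 = 5·1 + 0, so a_4 = 5

[8; 2, 1, 1, 5]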